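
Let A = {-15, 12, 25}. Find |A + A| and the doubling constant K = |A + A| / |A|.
K = |A + A| / |A| = 6/3 = 2

Enumerate A + A = {a + b : a, b ∈ A}. With |A| = 3, there are |A|^2 = 9 ordered sum pairs; collecting distinct values, A + A = {-30, -3, 10, 24, 37, 50}, so |A + A| = 6. Thus K = 6/3 = 2. For comparison, the minimum possible |A + A| over all 3-element sets is 2·3 − 1 = 5 (so min K = 5/3), attained only by arithmetic progressions.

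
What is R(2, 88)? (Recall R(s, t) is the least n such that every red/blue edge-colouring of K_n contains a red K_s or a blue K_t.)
R(2, 88) = 88

R(2, k) = k for all k ≥ 2: in a 2-colouring of K_k, either some edge is red (a red K_2) or all edges are blue (a blue K_k). And K_{87} coloured all-blue has no blue K_88, so R(2, 88) > 87. Hence R(2, 88) = 88.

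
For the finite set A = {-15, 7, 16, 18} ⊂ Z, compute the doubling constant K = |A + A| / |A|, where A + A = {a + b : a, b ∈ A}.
K = |A + A| / |A| = 10/4 = 5/2

Enumerate A + A = {a + b : a, b ∈ A}. With |A| = 4, there are |A|^2 = 16 ordered sum pairs; collecting distinct values, A + A = {-30, -8, 1, 3, 14, 23, 25, 32, 34, 36}, so |A + A| = 10. Thus K = 10/4 = 5/2. For comparison, the minimum possible |A + A| over all 4-element sets is 2·4 − 1 = 7 (so min K = 7/4), attained only by arithmetic progressions.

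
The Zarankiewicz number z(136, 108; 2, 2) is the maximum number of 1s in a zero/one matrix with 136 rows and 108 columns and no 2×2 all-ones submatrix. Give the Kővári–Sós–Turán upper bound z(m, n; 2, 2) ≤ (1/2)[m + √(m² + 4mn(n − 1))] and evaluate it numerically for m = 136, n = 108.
z(136, 108; 2, 2) ≤ (1/2)[136 + √(136² + 4·136·108·107)] = (1/2)[136 + √6304960] = 1323.484

Kővári–Sós–Turán: let r_1, ..., r_136 be the row sums and z = Σ r_i the total number of 1s. Each pair of columns can share at most one row with both entries 1 (else a 2×2 all-ones block appears), so Σ_i C(r_i, 2) ≤ C(108, 2) = 5778. By convexity Σ_i C(r_i, 2) ≥ 136·C(z/136, 2) = z(z − 136)/(2·136), giving z² − 136z − 136·108·107 ≤ 0 and hence z ≤ (1/2)[136 + √(18496 + 4·1571616)] = (1/2)[136 + √6304960] ≈ (1/2)(136 + 2510.9679) = 1323.484.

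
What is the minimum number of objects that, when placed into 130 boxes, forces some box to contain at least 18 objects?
n = (18 − 1)·130 + 1 = 2211

By the generalised pigeonhole principle, to guarantee some box contains ≥ r objects we need more than (r − 1) · k objects total. Threshold: n = (r − 1) · k + 1. With r = 18 and k = 130: n = 17 · 130 + 1 = 2210 + 1 = 2211. For n = 2210 = 17 · 130, we can put exactly 17 objects in every box, avoiding 18 in any single one — so 2211 is tight.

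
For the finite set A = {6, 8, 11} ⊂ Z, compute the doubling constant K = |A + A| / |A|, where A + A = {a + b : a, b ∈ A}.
K = |A + A| / |A| = 6/3 = 2

Enumerate A + A = {a + b : a, b ∈ A}. With |A| = 3, there are |A|^2 = 9 ordered sum pairs; collecting distinct values, A + A = {12, 14, 16, 17, 19, 22}, so |A + A| = 6. Thus K = 6/3 = 2. For comparison, the minimum possible |A + A| over all 3-element sets is 2·3 − 1 = 5 (so min K = 5/3), attained only by arithmetic progressions.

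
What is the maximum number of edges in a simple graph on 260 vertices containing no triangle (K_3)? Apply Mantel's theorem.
ex(260, K_3) = ⌊260^2/4⌋ = 16900

Mantel (1907): a triangle-free graph on n vertices has at most ⌊n^2/4⌋ edges, with equality for the complete bipartite graph K_{⌊n/2⌋, ⌈n/2⌉}. For n = 260: ⌊260^2/4⌋ = ⌊67600/4⌋ = 16900. The extremal graph is K_{130, 130}, which has 130·130 = 16900 edges.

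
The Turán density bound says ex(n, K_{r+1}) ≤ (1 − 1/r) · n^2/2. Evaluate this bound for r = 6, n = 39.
Turán density bound = (5/6) · 39^2/2 = 2535/4 ≈ 633.75

Turán's theorem: ex(n, K_{r+1}) is achieved by the complete r-partite Turán graph T(n, r) with parts as balanced as possible, and is at most (1 − 1/r) · n^2/2. For r = 6, n = 39: the density bound is (5/6) · 1521/2 = 2535/4 ≈ 633.75. The integer-valued extremum is e(T(39, 6)) = 633, which is strictly less than the density bound 2535/4 since 6 ∤ 39 (the parts of T(39, 6) cannot all be equal).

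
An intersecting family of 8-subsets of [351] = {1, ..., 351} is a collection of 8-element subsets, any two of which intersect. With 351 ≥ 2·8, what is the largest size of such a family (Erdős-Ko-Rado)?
max |F| = C(350, 7) = 120178087947800

Erdős-Ko-Rado (1961): when n ≥ 2k, max |F| = C(n−1, k−1). The bound is attained by the star {A : i ∈ A} for any fixed i ∈ [n]. Here C(351−1, 8−1) = C(350, 7) = 120178087947800.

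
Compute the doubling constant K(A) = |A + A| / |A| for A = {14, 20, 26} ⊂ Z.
K = |A + A| / |A| = 5/3

Enumerate A + A = {a + b : a, b ∈ A}. With |A| = 3, there are |A|^2 = 9 ordered sum pairs; collecting distinct values, A + A = {28, 34, 40, 46, 52}, so |A + A| = 5. Thus K = 5/3. Here |A + A| = 2|A| − 1 = 5, the minimum possible — so K = 5/3 is minimal, which holds iff A is an arithmetic progression.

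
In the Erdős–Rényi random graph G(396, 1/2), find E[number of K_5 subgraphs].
E[# K_5] = C(396, 5) · (1/2)^C(5, 2) = 79119926424 / 2^10 = 9889990803/128 = 77265553.1484375

For each 5-subset S of vertices (there are C(396, 5) = 79119926424 such S), let X_S = 1 if S induces a K_5 (all C(5, 2) = 10 edges present). Then P(X_S = 1) = (1/2)^10 = 1/1024. By linearity of expectation, E[# K_5] = C(396, 5) · (1/2)^10 = 79119926424 / 1024 = 9889990803/128 = 77265553.1484375.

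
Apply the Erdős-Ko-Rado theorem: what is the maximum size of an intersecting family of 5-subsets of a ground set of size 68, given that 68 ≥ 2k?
max |F| = C(67, 4) = 766480

Erdős-Ko-Rado (1961): when n ≥ 2k, max |F| = C(n−1, k−1). The bound is attained by the star {A : i ∈ A} for any fixed i ∈ [n]. Here C(68−1, 5−1) = C(67, 4) = 766480.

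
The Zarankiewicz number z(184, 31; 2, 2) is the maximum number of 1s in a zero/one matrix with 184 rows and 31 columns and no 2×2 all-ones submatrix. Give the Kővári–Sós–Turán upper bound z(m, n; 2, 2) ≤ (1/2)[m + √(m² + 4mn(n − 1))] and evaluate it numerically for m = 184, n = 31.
z(184, 31; 2, 2) ≤ (1/2)[184 + √(184² + 4·184·31·30)] = (1/2)[184 + √718336] = 515.7735

Kővári–Sós–Turán: let r_1, ..., r_184 be the row sums and z = Σ r_i the total number of 1s. Each pair of columns can share at most one row with both entries 1 (else a 2×2 all-ones block appears), so Σ_i C(r_i, 2) ≤ C(31, 2) = 465. By convexity Σ_i C(r_i, 2) ≥ 184·C(z/184, 2) = z(z − 184)/(2·184), giving z² − 184z − 184·31·30 ≤ 0 and hence z ≤ (1/2)[184 + √(33856 + 4·171120)] = (1/2)[184 + √718336] ≈ (1/2)(184 + 847.547) = 515.7735.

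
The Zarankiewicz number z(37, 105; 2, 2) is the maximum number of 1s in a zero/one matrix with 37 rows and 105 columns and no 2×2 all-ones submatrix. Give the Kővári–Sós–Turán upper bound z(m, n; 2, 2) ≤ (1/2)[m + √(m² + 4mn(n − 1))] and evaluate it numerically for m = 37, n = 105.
z(37, 105; 2, 2) ≤ (1/2)[37 + √(37² + 4·37·105·104)] = (1/2)[37 + √1617529] = 654.4106

Kővári–Sós–Turán: let r_1, ..., r_37 be the row sums and z = Σ r_i the total number of 1s. Each pair of columns can share at most one row with both entries 1 (else a 2×2 all-ones block appears), so Σ_i C(r_i, 2) ≤ C(105, 2) = 5460. By convexity Σ_i C(r_i, 2) ≥ 37·C(z/37, 2) = z(z − 37)/(2·37), giving z² − 37z − 37·105·104 ≤ 0 and hence z ≤ (1/2)[37 + √(1369 + 4·404040)] = (1/2)[37 + √1617529] ≈ (1/2)(37 + 1271.8211) = 654.4106.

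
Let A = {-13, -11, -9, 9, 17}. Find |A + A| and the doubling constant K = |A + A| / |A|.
K = |A + A| / |A| = 14/5

Enumerate A + A = {a + b : a, b ∈ A}. With |A| = 5, there are |A|^2 = 25 ordered sum pairs; collecting distinct values, A + A = {-26, -24, -22, -20, -18, -4, -2, 0, 4, 6, 8, 18, 26, 34}, so |A + A| = 14. Thus K = 14/5. For comparison, the minimum possible |A + A| over all 5-element sets is 2·5 − 1 = 9 (so min K = 9/5), attained only by arithmetic progressions.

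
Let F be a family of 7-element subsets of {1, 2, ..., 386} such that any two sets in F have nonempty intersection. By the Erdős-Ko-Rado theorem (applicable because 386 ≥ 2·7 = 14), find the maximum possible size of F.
max |F| = C(385, 6) = 4349408176960

Erdős-Ko-Rado (1961): when n ≥ 2k, max |F| = C(n−1, k−1). The bound is attained by the star {A : i ∈ A} for any fixed i ∈ [n]. Here C(386−1, 7−1) = C(385, 6) = 4349408176960.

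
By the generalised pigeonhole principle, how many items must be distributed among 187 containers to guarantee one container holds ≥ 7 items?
n = (7 − 1)·187 + 1 = 1123

By the generalised pigeonhole principle, to guarantee some box contains ≥ r objects we need more than (r − 1) · k objects total. Threshold: n = (r − 1) · k + 1. With r = 7 and k = 187: n = 6 · 187 + 1 = 1122 + 1 = 1123. For n = 1122 = 6 · 187, we can put exactly 6 objects in every box, avoiding 7 in any single one — so 1123 is tight.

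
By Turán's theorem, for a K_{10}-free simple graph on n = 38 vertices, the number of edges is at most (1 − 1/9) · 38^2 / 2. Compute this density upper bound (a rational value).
Turán density bound = (8/9) · 38^2/2 = 5776/9 ≈ 641.7778

Turán's theorem: ex(n, K_{r+1}) is achieved by the complete r-partite Turán graph T(n, r) with parts as balanced as possible, and is at most (1 − 1/r) · n^2/2. For r = 9, n = 38: the density bound is (8/9) · 1444/2 = 5776/9 ≈ 641.7778. The integer-valued extremum is e(T(38, 9)) = 641, which is strictly less than the density bound 5776/9 since 9 ∤ 38 (the parts of T(38, 9) cannot all be equal).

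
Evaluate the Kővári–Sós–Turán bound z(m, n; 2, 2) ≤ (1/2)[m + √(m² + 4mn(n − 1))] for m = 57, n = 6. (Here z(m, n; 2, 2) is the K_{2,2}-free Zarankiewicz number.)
z(57, 6; 2, 2) ≤ (1/2)[57 + √(57² + 4·57·6·5)] = (1/2)[57 + √10089] = 78.722

Kővári–Sós–Turán: let r_1, ..., r_57 be the row sums and z = Σ r_i the total number of 1s. Each pair of columns can share at most one row with both entries 1 (else a 2×2 all-ones block appears), so Σ_i C(r_i, 2) ≤ C(6, 2) = 15. By convexity Σ_i C(r_i, 2) ≥ 57·C(z/57, 2) = z(z − 57)/(2·57), giving z² − 57z − 57·6·5 ≤ 0 and hence z ≤ (1/2)[57 + √(3249 + 4·1710)] = (1/2)[57 + √10089] ≈ (1/2)(57 + 100.444) = 78.722.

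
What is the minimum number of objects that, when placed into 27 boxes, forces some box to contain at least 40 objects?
n = (40 − 1)·27 + 1 = 1054

By the generalised pigeonhole principle, to guarantee some box contains ≥ r objects we need more than (r − 1) · k objects total. Threshold: n = (r − 1) · k + 1. With r = 40 and k = 27: n = 39 · 27 + 1 = 1053 + 1 = 1054. For n = 1053 = 39 · 27, we can put exactly 39 objects in every box, avoiding 40 in any single one — so 1054 is tight.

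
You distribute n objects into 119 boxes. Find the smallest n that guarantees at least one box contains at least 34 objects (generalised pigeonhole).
n = (34 − 1)·119 + 1 = 3928

By the generalised pigeonhole principle, to guarantee some box contains ≥ r objects we need more than (r − 1) · k objects total. Threshold: n = (r − 1) · k + 1. With r = 34 and k = 119: n = 33 · 119 + 1 = 3927 + 1 = 3928. For n = 3927 = 33 · 119, we can put exactly 33 objects in every box, avoiding 34 in any single one — so 3928 is tight.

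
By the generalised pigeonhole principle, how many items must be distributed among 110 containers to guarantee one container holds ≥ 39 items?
n = (39 − 1)·110 + 1 = 4181

By the generalised pigeonhole principle, to guarantee some box contains ≥ r objects we need more than (r − 1) · k objects total. Threshold: n = (r − 1) · k + 1. With r = 39 and k = 110: n = 38 · 110 + 1 = 4180 + 1 = 4181. For n = 4180 = 38 · 110, we can put exactly 38 objects in every box, avoiding 39 in any single one — so 4181 is tight.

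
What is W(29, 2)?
W(29, 2) = 29 + 1 = 30

A 2-term AP is any pair of integers, so a monochromatic 2-AP exists iff some colour is used at least twice. With 29 colours, the colouring i ↦ i on {1, ..., 29} uses each colour once, avoiding any monochromatic pair, so W(29, 2) > 29. For {1, ..., 30}, pigeonhole forces two integers of the same colour, which form a monochromatic 2-AP. Hence W(29, 2) = 30.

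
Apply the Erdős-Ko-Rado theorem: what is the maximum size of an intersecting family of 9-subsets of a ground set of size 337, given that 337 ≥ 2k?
max |F| = C(336, 8) = 3704504926004190

Erdős-Ko-Rado (1961): when n ≥ 2k, max |F| = C(n−1, k−1). The bound is attained by the star {A : i ∈ A} for any fixed i ∈ [n]. Here C(337−1, 9−1) = C(336, 8) = 3704504926004190.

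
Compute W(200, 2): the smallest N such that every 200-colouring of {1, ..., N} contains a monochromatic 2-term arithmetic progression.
W(200, 2) = 200 + 1 = 201

A 2-term AP is any pair of integers, so a monochromatic 2-AP exists iff some colour is used at least twice. With 200 colours, the colouring i ↦ i on {1, ..., 200} uses each colour once, avoiding any monochromatic pair, so W(200, 2) > 200. For {1, ..., 201}, pigeonhole forces two integers of the same colour, which form a monochromatic 2-AP. Hence W(200, 2) = 201.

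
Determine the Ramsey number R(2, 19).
R(2, 19) = 19

R(2, k) = k for all k ≥ 2: in a 2-colouring of K_k, either some edge is red (a red K_2) or all edges are blue (a blue K_k). And K_{18} coloured all-blue has no blue K_19, so R(2, 19) > 18. Hence R(2, 19) = 19.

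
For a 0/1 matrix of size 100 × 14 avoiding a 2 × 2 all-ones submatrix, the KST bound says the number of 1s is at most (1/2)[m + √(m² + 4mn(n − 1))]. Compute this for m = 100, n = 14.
z(100, 14; 2, 2) ≤ (1/2)[100 + √(100² + 4·100·14·13)] = (1/2)[100 + √82800] = 193.8749

Kővári–Sós–Turán: let r_1, ..., r_100 be the row sums and z = Σ r_i the total number of 1s. Each pair of columns can share at most one row with both entries 1 (else a 2×2 all-ones block appears), so Σ_i C(r_i, 2) ≤ C(14, 2) = 91. By convexity Σ_i C(r_i, 2) ≥ 100·C(z/100, 2) = z(z − 100)/(2·100), giving z² − 100z − 100·14·13 ≤ 0 and hence z ≤ (1/2)[100 + √(10000 + 4·18200)] = (1/2)[100 + √82800] ≈ (1/2)(100 + 287.7499) = 193.8749.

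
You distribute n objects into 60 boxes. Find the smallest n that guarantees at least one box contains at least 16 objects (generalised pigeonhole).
n = (16 − 1)·60 + 1 = 901

By the generalised pigeonhole principle, to guarantee some box contains ≥ r objects we need more than (r − 1) · k objects total. Threshold: n = (r − 1) · k + 1. With r = 16 and k = 60: n = 15 · 60 + 1 = 900 + 1 = 901. For n = 900 = 15 · 60, we can put exactly 15 objects in every box, avoiding 16 in any single one — so 901 is tight.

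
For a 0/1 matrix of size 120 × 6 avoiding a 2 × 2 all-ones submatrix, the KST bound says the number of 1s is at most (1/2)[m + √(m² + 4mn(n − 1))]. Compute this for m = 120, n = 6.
z(120, 6; 2, 2) ≤ (1/2)[120 + √(120² + 4·120·6·5)] = (1/2)[120 + √28800] = 144.8528

Kővári–Sós–Turán: let r_1, ..., r_120 be the row sums and z = Σ r_i the total number of 1s. Each pair of columns can share at most one row with both entries 1 (else a 2×2 all-ones block appears), so Σ_i C(r_i, 2) ≤ C(6, 2) = 15. By convexity Σ_i C(r_i, 2) ≥ 120·C(z/120, 2) = z(z − 120)/(2·120), giving z² − 120z − 120·6·5 ≤ 0 and hence z ≤ (1/2)[120 + √(14400 + 4·3600)] = (1/2)[120 + √28800] ≈ (1/2)(120 + 169.7056) = 144.8528.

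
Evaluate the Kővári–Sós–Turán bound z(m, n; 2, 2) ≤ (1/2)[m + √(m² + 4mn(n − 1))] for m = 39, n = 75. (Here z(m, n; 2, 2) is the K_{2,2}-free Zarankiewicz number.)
z(39, 75; 2, 2) ≤ (1/2)[39 + √(39² + 4·39·75·74)] = (1/2)[39 + √867321] = 485.1504

Kővári–Sós–Turán: let r_1, ..., r_39 be the row sums and z = Σ r_i the total number of 1s. Each pair of columns can share at most one row with both entries 1 (else a 2×2 all-ones block appears), so Σ_i C(r_i, 2) ≤ C(75, 2) = 2775. By convexity Σ_i C(r_i, 2) ≥ 39·C(z/39, 2) = z(z − 39)/(2·39), giving z² − 39z − 39·75·74 ≤ 0 and hence z ≤ (1/2)[39 + √(1521 + 4·216450)] = (1/2)[39 + √867321] ≈ (1/2)(39 + 931.3007) = 485.1504.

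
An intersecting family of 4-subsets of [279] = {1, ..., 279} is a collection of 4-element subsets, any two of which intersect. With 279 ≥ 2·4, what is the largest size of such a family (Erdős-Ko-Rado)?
max |F| = C(278, 3) = 3542276

The Erdős-Ko-Rado theorem states: for n ≥ 2k, an intersecting family of k-subsets of an n-element set has size at most C(n − 1, k − 1), with equality for 'star' families {A ⊆ [n] : |A| = k, i ∈ A} (fix an element i). For n = 279, k = 4: C(278, 3) = 3542276.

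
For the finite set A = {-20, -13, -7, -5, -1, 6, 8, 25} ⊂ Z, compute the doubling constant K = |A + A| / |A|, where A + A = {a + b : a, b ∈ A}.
K = |A + A| / |A| = 30/8 = 15/4

Enumerate A + A = {a + b : a, b ∈ A}. With |A| = 8, there are |A|^2 = 64 ordered sum pairs; collecting distinct values, A + A = {-40, -33, -27, -26, -25, -21, -20, -18, -14, -12, -10, -8, -7, -6, -5, -2, -1, 1, 3, 5, 7, 12, 14, 16, 18, 20, 24, 31, 33, 50}, so |A + A| = 30. Thus K = 30/8 = 15/4. For comparison, the minimum possible |A + A| over all 8-element sets is 2·8 − 1 = 15 (so min K = 15/8), attained only by arithmetic progressions.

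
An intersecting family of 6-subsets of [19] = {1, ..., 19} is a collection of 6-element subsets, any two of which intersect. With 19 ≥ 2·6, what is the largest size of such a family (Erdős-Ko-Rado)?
max |F| = C(18, 5) = 8568

Erdős-Ko-Rado (1961): when n ≥ 2k, max |F| = C(n−1, k−1). The bound is attained by the star {A : i ∈ A} for any fixed i ∈ [n]. Here C(19−1, 6−1) = C(18, 5) = 8568.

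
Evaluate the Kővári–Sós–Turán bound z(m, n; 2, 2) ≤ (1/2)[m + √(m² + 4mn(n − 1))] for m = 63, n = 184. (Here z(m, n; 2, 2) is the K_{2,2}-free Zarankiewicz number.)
z(63, 184; 2, 2) ≤ (1/2)[63 + √(63² + 4·63·184·183)] = (1/2)[63 + √8489313] = 1488.3213

Kővári–Sós–Turán: let r_1, ..., r_63 be the row sums and z = Σ r_i the total number of 1s. Each pair of columns can share at most one row with both entries 1 (else a 2×2 all-ones block appears), so Σ_i C(r_i, 2) ≤ C(184, 2) = 16836. By convexity Σ_i C(r_i, 2) ≥ 63·C(z/63, 2) = z(z − 63)/(2·63), giving z² − 63z − 63·184·183 ≤ 0 and hence z ≤ (1/2)[63 + √(3969 + 4·2121336)] = (1/2)[63 + √8489313] ≈ (1/2)(63 + 2913.6426) = 1488.3213.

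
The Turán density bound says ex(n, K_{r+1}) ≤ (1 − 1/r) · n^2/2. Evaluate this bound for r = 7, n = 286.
Turán density bound = (6/7) · 286^2/2 = 245388/7 ≈ 35055.4286

Turán's theorem: ex(n, K_{r+1}) is achieved by the complete r-partite Turán graph T(n, r) with parts as balanced as possible, and is at most (1 − 1/r) · n^2/2. For r = 7, n = 286: the density bound is (6/7) · 81796/2 = 245388/7 ≈ 35055.4286. The integer-valued extremum is e(T(286, 7)) = 35055, which is strictly less than the density bound 245388/7 since 7 ∤ 286 (the parts of T(286, 7) cannot all be equal).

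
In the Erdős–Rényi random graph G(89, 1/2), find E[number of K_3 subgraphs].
E[# K_3] = C(89, 3) · (1/2)^C(3, 2) = 113564 / 2^3 = 28391/2 = 14195.5

For each 3-subset S of vertices (there are C(89, 3) = 113564 such S), let X_S = 1 if S induces a K_3 (all C(3, 2) = 3 edges present). Then P(X_S = 1) = (1/2)^3 = 1/8. By linearity of expectation, E[# K_3] = C(89, 3) · (1/2)^3 = 113564 / 8 = 28391/2 = 14195.5.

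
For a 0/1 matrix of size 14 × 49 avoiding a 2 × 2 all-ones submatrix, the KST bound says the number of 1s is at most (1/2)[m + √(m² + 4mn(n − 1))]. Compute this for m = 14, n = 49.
z(14, 49; 2, 2) ≤ (1/2)[14 + √(14² + 4·14·49·48)] = (1/2)[14 + √131908] = 188.5957

Kővári–Sós–Turán: let r_1, ..., r_14 be the row sums and z = Σ r_i the total number of 1s. Each pair of columns can share at most one row with both entries 1 (else a 2×2 all-ones block appears), so Σ_i C(r_i, 2) ≤ C(49, 2) = 1176. By convexity Σ_i C(r_i, 2) ≥ 14·C(z/14, 2) = z(z − 14)/(2·14), giving z² − 14z − 14·49·48 ≤ 0 and hence z ≤ (1/2)[14 + √(196 + 4·32928)] = (1/2)[14 + √131908] ≈ (1/2)(14 + 363.1914) = 188.5957.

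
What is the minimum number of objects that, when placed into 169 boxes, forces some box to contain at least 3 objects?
n = (3 − 1)·169 + 1 = 339

By the generalised pigeonhole principle, to guarantee some box contains ≥ r objects we need more than (r − 1) · k objects total. Threshold: n = (r − 1) · k + 1. With r = 3 and k = 169: n = 2 · 169 + 1 = 338 + 1 = 339. For n = 338 = 2 · 169, we can put exactly 2 objects in every box, avoiding 3 in any single one — so 339 is tight.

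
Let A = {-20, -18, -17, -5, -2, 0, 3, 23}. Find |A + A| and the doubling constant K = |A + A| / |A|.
K = |A + A| / |A| = 30/8 = 15/4

Enumerate A + A = {a + b : a, b ∈ A}. With |A| = 8, there are |A|^2 = 64 ordered sum pairs; collecting distinct values, A + A = {-40, -38, -37, -36, -35, -34, -25, -23, -22, -20, -19, -18, -17, -15, -14, -10, -7, -5, -4, -2, 0, 1, 3, 5, 6, 18, 21, 23, 26, 46}, so |A + A| = 30. Thus K = 30/8 = 15/4. For comparison, the minimum possible |A + A| over all 8-element sets is 2·8 − 1 = 15 (so min K = 15/8), attained only by arithmetic progressions.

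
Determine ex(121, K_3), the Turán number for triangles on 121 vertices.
ex(121, K_3) = ⌊121^2/4⌋ = 3660

Mantel (1907): a triangle-free graph on n vertices has at most ⌊n^2/4⌋ edges, with equality for the complete bipartite graph K_{⌊n/2⌋, ⌈n/2⌉}. For n = 121: ⌊121^2/4⌋ = ⌊14641/4⌋ = 3660. The extremal graph is K_{60, 61}, which has 60·61 = 3660 edges.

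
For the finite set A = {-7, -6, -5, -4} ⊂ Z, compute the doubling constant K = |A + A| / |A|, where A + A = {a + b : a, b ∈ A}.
K = |A + A| / |A| = 7/4

Enumerate A + A = {a + b : a, b ∈ A}. With |A| = 4, there are |A|^2 = 16 ordered sum pairs; collecting distinct values, A + A = {-14, -13, -12, -11, -10, -9, -8}, so |A + A| = 7. Thus K = 7/4. Here |A + A| = 2|A| − 1 = 7, the minimum possible — so K = 7/4 is minimal, which holds iff A is an arithmetic progression.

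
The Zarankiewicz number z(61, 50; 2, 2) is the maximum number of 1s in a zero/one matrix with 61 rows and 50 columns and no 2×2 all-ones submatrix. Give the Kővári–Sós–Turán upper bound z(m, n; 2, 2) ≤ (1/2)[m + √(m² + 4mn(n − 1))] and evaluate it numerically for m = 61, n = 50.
z(61, 50; 2, 2) ≤ (1/2)[61 + √(61² + 4·61·50·49)] = (1/2)[61 + √601521] = 418.2889

Kővári–Sós–Turán: let r_1, ..., r_61 be the row sums and z = Σ r_i the total number of 1s. Each pair of columns can share at most one row with both entries 1 (else a 2×2 all-ones block appears), so Σ_i C(r_i, 2) ≤ C(50, 2) = 1225. By convexity Σ_i C(r_i, 2) ≥ 61·C(z/61, 2) = z(z − 61)/(2·61), giving z² − 61z − 61·50·49 ≤ 0 and hence z ≤ (1/2)[61 + √(3721 + 4·149450)] = (1/2)[61 + √601521] ≈ (1/2)(61 + 775.5778) = 418.2889.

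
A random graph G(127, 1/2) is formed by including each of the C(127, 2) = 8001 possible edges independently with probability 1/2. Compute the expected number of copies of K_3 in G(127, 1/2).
E[# K_3] = C(127, 3) · (1/2)^C(3, 2) = 333375 / 2^3 = 41671.875

For each 3-subset S of vertices (there are C(127, 3) = 333375 such S), let X_S = 1 if S induces a K_3 (all C(3, 2) = 3 edges present). Then P(X_S = 1) = (1/2)^3 = 1/8. By linearity of expectation, E[# K_3] = C(127, 3) · (1/2)^3 = 333375 / 8 = 41671.875.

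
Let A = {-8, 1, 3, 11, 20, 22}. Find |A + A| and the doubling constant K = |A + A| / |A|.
K = |A + A| / |A| = 18/6 = 3

Enumerate A + A = {a + b : a, b ∈ A}. With |A| = 6, there are |A|^2 = 36 ordered sum pairs; collecting distinct values, A + A = {-16, -7, -5, 2, 3, 4, 6, 12, 14, 21, 22, 23, 25, 31, 33, 40, 42, 44}, so |A + A| = 18. Thus K = 18/6 = 3. For comparison, the minimum possible |A + A| over all 6-element sets is 2·6 − 1 = 11 (so min K = 11/6), attained only by arithmetic progressions.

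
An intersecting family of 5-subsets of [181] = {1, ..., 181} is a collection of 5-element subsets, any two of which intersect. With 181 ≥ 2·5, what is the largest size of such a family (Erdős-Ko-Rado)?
max |F| = C(180, 4) = 42296805

The Erdős-Ko-Rado theorem states: for n ≥ 2k, an intersecting family of k-subsets of an n-element set has size at most C(n − 1, k − 1), with equality for 'star' families {A ⊆ [n] : |A| = k, i ∈ A} (fix an element i). For n = 181, k = 5: C(180, 4) = 42296805.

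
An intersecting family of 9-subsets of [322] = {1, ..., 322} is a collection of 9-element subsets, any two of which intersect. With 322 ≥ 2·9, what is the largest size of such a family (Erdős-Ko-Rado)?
max |F| = C(321, 8) = 2560582877327640

The Erdős-Ko-Rado theorem states: for n ≥ 2k, an intersecting family of k-subsets of an n-element set has size at most C(n − 1, k − 1), with equality for 'star' families {A ⊆ [n] : |A| = k, i ∈ A} (fix an element i). For n = 322, k = 9: C(321, 8) = 2560582877327640.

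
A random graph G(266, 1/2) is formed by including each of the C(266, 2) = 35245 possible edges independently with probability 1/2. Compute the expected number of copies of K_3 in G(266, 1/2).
E[# K_3] = C(266, 3) · (1/2)^C(3, 2) = 3101560 / 2^3 = 387695

For each 3-subset S of vertices (there are C(266, 3) = 3101560 such S), let X_S = 1 if S induces a K_3 (all C(3, 2) = 3 edges present). Then P(X_S = 1) = (1/2)^3 = 1/8. By linearity of expectation, E[# K_3] = C(266, 3) · (1/2)^3 = 3101560 / 8 = 387695.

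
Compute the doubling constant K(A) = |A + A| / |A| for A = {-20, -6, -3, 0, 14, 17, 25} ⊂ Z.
K = |A + A| / |A| = 23/7

Enumerate A + A = {a + b : a, b ∈ A}. With |A| = 7, there are |A|^2 = 49 ordered sum pairs; collecting distinct values, A + A = {-40, -26, -23, -20, -12, -9, -6, -3, 0, 5, 8, 11, 14, 17, 19, 22, 25, 28, 31, 34, 39, 42, 50}, so |A + A| = 23. Thus K = 23/7. For comparison, the minimum possible |A + A| over all 7-element sets is 2·7 − 1 = 13 (so min K = 13/7), attained only by arithmetic progressions.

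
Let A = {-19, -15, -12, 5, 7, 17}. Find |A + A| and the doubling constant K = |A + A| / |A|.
K = |A + A| / |A| = 21/6 = 7/2

Enumerate A + A = {a + b : a, b ∈ A}. With |A| = 6, there are |A|^2 = 36 ordered sum pairs; collecting distinct values, A + A = {-38, -34, -31, -30, -27, -24, -14, -12, -10, -8, -7, -5, -2, 2, 5, 10, 12, 14, 22, 24, 34}, so |A + A| = 21. Thus K = 21/6 = 7/2. For comparison, the minimum possible |A + A| over all 6-element sets is 2·6 − 1 = 11 (so min K = 11/6), attained only by arithmetic progressions.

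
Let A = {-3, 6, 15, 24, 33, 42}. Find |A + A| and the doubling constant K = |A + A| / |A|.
K = |A + A| / |A| = 11/6

Enumerate A + A = {a + b : a, b ∈ A}. With |A| = 6, there are |A|^2 = 36 ordered sum pairs; collecting distinct values, A + A = {-6, 3, 12, 21, 30, 39, 48, 57, 66, 75, 84}, so |A + A| = 11. Thus K = 11/6. Here |A + A| = 2|A| − 1 = 11, the minimum possible — so K = 11/6 is minimal, which holds iff A is an arithmetic progression.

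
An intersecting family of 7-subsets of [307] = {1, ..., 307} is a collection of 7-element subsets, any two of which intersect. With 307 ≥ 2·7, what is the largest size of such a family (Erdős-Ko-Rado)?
max |F| = C(306, 6) = 1085371516236

Erdős-Ko-Rado (1961): when n ≥ 2k, max |F| = C(n−1, k−1). The bound is attained by the star {A : i ∈ A} for any fixed i ∈ [n]. Here C(307−1, 7−1) = C(306, 6) = 1085371516236.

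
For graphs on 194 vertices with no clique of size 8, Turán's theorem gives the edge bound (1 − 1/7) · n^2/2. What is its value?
Turán density bound = (6/7) · 194^2/2 = 112908/7 ≈ 16129.7143

Turán's theorem: ex(n, K_{r+1}) is achieved by the complete r-partite Turán graph T(n, r) with parts as balanced as possible, and is at most (1 − 1/r) · n^2/2. For r = 7, n = 194: the density bound is (6/7) · 37636/2 = 112908/7 ≈ 16129.7143. The integer-valued extremum is e(T(194, 7)) = 16129, which is strictly less than the density bound 112908/7 since 7 ∤ 194 (the parts of T(194, 7) cannot all be equal).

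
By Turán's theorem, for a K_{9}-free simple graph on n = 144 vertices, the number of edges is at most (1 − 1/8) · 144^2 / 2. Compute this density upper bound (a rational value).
Turán density bound = (7/8) · 144^2/2 = 9072

Turán's theorem: ex(n, K_{r+1}) is achieved by the complete r-partite Turán graph T(n, r) with parts as balanced as possible, and is at most (1 − 1/r) · n^2/2. For r = 8, n = 144: the density bound is (7/8) · 20736/2 = 9072. Since 8 ∣ 144, the Turán graph T(144, 8) has parts of equal size 18, and its edge count e(T(144, 8)) = 9072 attains the density bound exactly.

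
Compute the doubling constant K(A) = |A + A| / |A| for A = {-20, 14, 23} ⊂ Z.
K = |A + A| / |A| = 6/3 = 2

Enumerate A + A = {a + b : a, b ∈ A}. With |A| = 3, there are |A|^2 = 9 ordered sum pairs; collecting distinct values, A + A = {-40, -6, 3, 28, 37, 46}, so |A + A| = 6. Thus K = 6/3 = 2. For comparison, the minimum possible |A + A| over all 3-element sets is 2·3 − 1 = 5 (so min K = 5/3), attained only by arithmetic progressions.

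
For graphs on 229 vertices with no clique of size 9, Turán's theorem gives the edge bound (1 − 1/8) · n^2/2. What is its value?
Turán density bound = (7/8) · 229^2/2 = 367087/16 ≈ 22942.9375

Turán's theorem: ex(n, K_{r+1}) is achieved by the complete r-partite Turán graph T(n, r) with parts as balanced as possible, and is at most (1 − 1/r) · n^2/2. For r = 8, n = 229: the density bound is (7/8) · 52441/2 = 367087/16 ≈ 22942.9375. The integer-valued extremum is e(T(229, 8)) = 22942, which is strictly less than the density bound 367087/16 since 8 ∤ 229 (the parts of T(229, 8) cannot all be equal).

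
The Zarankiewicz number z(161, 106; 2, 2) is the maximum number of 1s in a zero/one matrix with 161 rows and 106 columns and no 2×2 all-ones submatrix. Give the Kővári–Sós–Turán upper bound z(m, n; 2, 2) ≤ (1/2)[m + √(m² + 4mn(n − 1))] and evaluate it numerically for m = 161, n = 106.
z(161, 106; 2, 2) ≤ (1/2)[161 + √(161² + 4·161·106·105)] = (1/2)[161 + √7193641] = 1421.5482

Kővári–Sós–Turán: let r_1, ..., r_161 be the row sums and z = Σ r_i the total number of 1s. Each pair of columns can share at most one row with both entries 1 (else a 2×2 all-ones block appears), so Σ_i C(r_i, 2) ≤ C(106, 2) = 5565. By convexity Σ_i C(r_i, 2) ≥ 161·C(z/161, 2) = z(z − 161)/(2·161), giving z² − 161z − 161·106·105 ≤ 0 and hence z ≤ (1/2)[161 + √(25921 + 4·1791930)] = (1/2)[161 + √7193641] ≈ (1/2)(161 + 2682.0964) = 1421.5482.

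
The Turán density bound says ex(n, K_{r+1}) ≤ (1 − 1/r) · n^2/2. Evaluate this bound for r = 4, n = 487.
Turán density bound = (3/4) · 487^2/2 = 711507/8 ≈ 88938.375

Turán's theorem: ex(n, K_{r+1}) is achieved by the complete r-partite Turán graph T(n, r) with parts as balanced as possible, and is at most (1 − 1/r) · n^2/2. For r = 4, n = 487: the density bound is (3/4) · 237169/2 = 711507/8 ≈ 88938.375. The integer-valued extremum is e(T(487, 4)) = 88938, which is strictly less than the density bound 711507/8 since 4 ∤ 487 (the parts of T(487, 4) cannot all be equal).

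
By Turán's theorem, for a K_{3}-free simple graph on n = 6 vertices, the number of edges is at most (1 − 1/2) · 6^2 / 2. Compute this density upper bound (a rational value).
Turán density bound = (1/2) · 6^2/2 = 9

Turán's theorem: ex(n, K_{r+1}) is achieved by the complete r-partite Turán graph T(n, r) with parts as balanced as possible, and is at most (1 − 1/r) · n^2/2. For r = 2, n = 6: the density bound is (1/2) · 36/2 = 9. Since 2 ∣ 6, the Turán graph T(6, 2) has parts of equal size 3, and its edge count e(T(6, 2)) = 9 attains the density bound exactly.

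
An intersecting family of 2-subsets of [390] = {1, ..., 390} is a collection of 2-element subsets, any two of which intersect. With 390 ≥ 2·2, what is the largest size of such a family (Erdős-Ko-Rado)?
max |F| = C(389, 1) = 389

Erdős-Ko-Rado (1961): when n ≥ 2k, max |F| = C(n−1, k−1). The bound is attained by the star {A : i ∈ A} for any fixed i ∈ [n]. Here C(390−1, 2−1) = C(389, 1) = 389.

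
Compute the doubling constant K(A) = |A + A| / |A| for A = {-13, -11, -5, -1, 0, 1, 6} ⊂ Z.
K = |A + A| / |A| = 23/7

Enumerate A + A = {a + b : a, b ∈ A}. With |A| = 7, there are |A|^2 = 49 ordered sum pairs; collecting distinct values, A + A = {-26, -24, -22, -18, -16, -14, -13, -12, -11, -10, -7, -6, -5, -4, -2, -1, 0, 1, 2, 5, 6, 7, 12}, so |A + A| = 23. Thus K = 23/7. For comparison, the minimum possible |A + A| over all 7-element sets is 2·7 − 1 = 13 (so min K = 13/7), attained only by arithmetic progressions.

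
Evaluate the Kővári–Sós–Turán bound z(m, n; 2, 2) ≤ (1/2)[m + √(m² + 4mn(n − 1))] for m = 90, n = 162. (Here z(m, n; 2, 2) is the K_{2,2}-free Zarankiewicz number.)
z(90, 162; 2, 2) ≤ (1/2)[90 + √(90² + 4·90·162·161)] = (1/2)[90 + √9397620] = 1577.7769

Kővári–Sós–Turán: let r_1, ..., r_90 be the row sums and z = Σ r_i the total number of 1s. Each pair of columns can share at most one row with both entries 1 (else a 2×2 all-ones block appears), so Σ_i C(r_i, 2) ≤ C(162, 2) = 13041. By convexity Σ_i C(r_i, 2) ≥ 90·C(z/90, 2) = z(z − 90)/(2·90), giving z² − 90z − 90·162·161 ≤ 0 and hence z ≤ (1/2)[90 + √(8100 + 4·2347380)] = (1/2)[90 + √9397620] ≈ (1/2)(90 + 3065.5538) = 1577.7769.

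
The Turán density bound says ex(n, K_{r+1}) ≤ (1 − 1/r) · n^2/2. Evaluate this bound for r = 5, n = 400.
Turán density bound = (4/5) · 400^2/2 = 64000

Turán's theorem: ex(n, K_{r+1}) is achieved by the complete r-partite Turán graph T(n, r) with parts as balanced as possible, and is at most (1 − 1/r) · n^2/2. For r = 5, n = 400: the density bound is (4/5) · 160000/2 = 64000. Since 5 ∣ 400, the Turán graph T(400, 5) has parts of equal size 80, and its edge count e(T(400, 5)) = 64000 attains the density bound exactly.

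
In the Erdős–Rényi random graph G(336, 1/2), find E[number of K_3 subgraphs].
E[# K_3] = C(336, 3) · (1/2)^C(3, 2) = 6265840 / 2^3 = 783230

For each 3-subset S of vertices (there are C(336, 3) = 6265840 such S), let X_S = 1 if S induces a K_3 (all C(3, 2) = 3 edges present). Then P(X_S = 1) = (1/2)^3 = 1/8. By linearity of expectation, E[# K_3] = C(336, 3) · (1/2)^3 = 6265840 / 8 = 783230.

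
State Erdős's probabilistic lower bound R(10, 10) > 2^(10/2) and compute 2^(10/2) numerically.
2^(10/2) = 32; so R(10, 10) > 32

Colour each edge of K_n uniformly at random with red/blue. The expected number of monochromatic K_10 is C(n, 10) · 2 · 2^(−C(10,2)). If C(n, 10) · 2^(1 − C(10,2)) < 1, then with positive probability no monochromatic K_10 exists, so R(10, 10) > n. The standard estimate C(n, 10) ≤ n^10/10! shows this inequality holds whenever n ≤ 2^(10/2) (since 10! · 2^(C(10,2) − 1) > 2^(10^2/2) ≥ n^10). Hence R(10, 10) > 2^(10/2) = 32.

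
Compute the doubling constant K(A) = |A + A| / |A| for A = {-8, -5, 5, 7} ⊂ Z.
K = |A + A| / |A| = 10/4 = 5/2

Enumerate A + A = {a + b : a, b ∈ A}. With |A| = 4, there are |A|^2 = 16 ordered sum pairs; collecting distinct values, A + A = {-16, -13, -10, -3, -1, 0, 2, 10, 12, 14}, so |A + A| = 10. Thus K = 10/4 = 5/2. For comparison, the minimum possible |A + A| over all 4-element sets is 2·4 − 1 = 7 (so min K = 7/4), attained only by arithmetic progressions.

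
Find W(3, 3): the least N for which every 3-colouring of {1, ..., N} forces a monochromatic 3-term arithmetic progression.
W(3, 3) = 27

W(3, 3) = 27. The lower bound W(3, 3) > 26 comes from an explicit good 3-colouring of [1, 26]; the upper bound W(3, 3) ≤ 27 was verified by exhaustive search over 3-colourings of [1, 27].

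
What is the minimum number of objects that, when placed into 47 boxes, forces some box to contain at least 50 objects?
n = (50 − 1)·47 + 1 = 2304

By the generalised pigeonhole principle, to guarantee some box contains ≥ r objects we need more than (r − 1) · k objects total. Threshold: n = (r − 1) · k + 1. With r = 50 and k = 47: n = 49 · 47 + 1 = 2303 + 1 = 2304. For n = 2303 = 49 · 47, we can put exactly 49 objects in every box, avoiding 50 in any single one — so 2304 is tight.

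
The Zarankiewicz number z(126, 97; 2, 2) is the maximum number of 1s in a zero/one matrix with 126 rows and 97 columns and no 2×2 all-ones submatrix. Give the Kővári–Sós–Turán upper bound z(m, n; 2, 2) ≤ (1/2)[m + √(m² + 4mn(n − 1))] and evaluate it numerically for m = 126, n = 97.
z(126, 97; 2, 2) ≤ (1/2)[126 + √(126² + 4·126·97·96)] = (1/2)[126 + √4709124] = 1148.0258

Kővári–Sós–Turán: let r_1, ..., r_126 be the row sums and z = Σ r_i the total number of 1s. Each pair of columns can share at most one row with both entries 1 (else a 2×2 all-ones block appears), so Σ_i C(r_i, 2) ≤ C(97, 2) = 4656. By convexity Σ_i C(r_i, 2) ≥ 126·C(z/126, 2) = z(z − 126)/(2·126), giving z² − 126z − 126·97·96 ≤ 0 and hence z ≤ (1/2)[126 + √(15876 + 4·1173312)] = (1/2)[126 + √4709124] ≈ (1/2)(126 + 2170.0516) = 1148.0258.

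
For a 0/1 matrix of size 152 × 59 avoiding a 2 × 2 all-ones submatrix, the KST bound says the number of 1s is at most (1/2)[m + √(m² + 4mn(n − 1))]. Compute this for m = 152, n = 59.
z(152, 59; 2, 2) ≤ (1/2)[152 + √(152² + 4·152·59·58)] = (1/2)[152 + √2103680] = 801.2034

Kővári–Sós–Turán: let r_1, ..., r_152 be the row sums and z = Σ r_i the total number of 1s. Each pair of columns can share at most one row with both entries 1 (else a 2×2 all-ones block appears), so Σ_i C(r_i, 2) ≤ C(59, 2) = 1711. By convexity Σ_i C(r_i, 2) ≥ 152·C(z/152, 2) = z(z − 152)/(2·152), giving z² − 152z − 152·59·58 ≤ 0 and hence z ≤ (1/2)[152 + √(23104 + 4·520144)] = (1/2)[152 + √2103680] ≈ (1/2)(152 + 1450.4068) = 801.2034.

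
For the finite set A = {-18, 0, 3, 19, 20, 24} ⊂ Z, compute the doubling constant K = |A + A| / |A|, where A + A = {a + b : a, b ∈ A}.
K = |A + A| / |A| = 20/6 = 10/3

Enumerate A + A = {a + b : a, b ∈ A}. With |A| = 6, there are |A|^2 = 36 ordered sum pairs; collecting distinct values, A + A = {-36, -18, -15, 0, 1, 2, 3, 6, 19, 20, 22, 23, 24, 27, 38, 39, 40, 43, 44, 48}, so |A + A| = 20. Thus K = 20/6 = 10/3. For comparison, the minimum possible |A + A| over all 6-element sets is 2·6 − 1 = 11 (so min K = 11/6), attained only by arithmetic progressions.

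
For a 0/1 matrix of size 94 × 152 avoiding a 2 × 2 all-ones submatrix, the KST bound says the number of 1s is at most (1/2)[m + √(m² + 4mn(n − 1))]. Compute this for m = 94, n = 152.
z(94, 152; 2, 2) ≤ (1/2)[94 + √(94² + 4·94·152·151)] = (1/2)[94 + √8638788] = 1516.5908

Kővári–Sós–Turán: let r_1, ..., r_94 be the row sums and z = Σ r_i the total number of 1s. Each pair of columns can share at most one row with both entries 1 (else a 2×2 all-ones block appears), so Σ_i C(r_i, 2) ≤ C(152, 2) = 11476. By convexity Σ_i C(r_i, 2) ≥ 94·C(z/94, 2) = z(z − 94)/(2·94), giving z² − 94z − 94·152·151 ≤ 0 and hence z ≤ (1/2)[94 + √(8836 + 4·2157488)] = (1/2)[94 + √8638788] ≈ (1/2)(94 + 2939.1815) = 1516.5908.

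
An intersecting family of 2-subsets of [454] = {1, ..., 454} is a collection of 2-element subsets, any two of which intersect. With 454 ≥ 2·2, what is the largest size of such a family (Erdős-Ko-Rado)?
max |F| = C(453, 1) = 453

The Erdős-Ko-Rado theorem states: for n ≥ 2k, an intersecting family of k-subsets of an n-element set has size at most C(n − 1, k − 1), with equality for 'star' families {A ⊆ [n] : |A| = k, i ∈ A} (fix an element i). For n = 454, k = 2: C(453, 1) = 453.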